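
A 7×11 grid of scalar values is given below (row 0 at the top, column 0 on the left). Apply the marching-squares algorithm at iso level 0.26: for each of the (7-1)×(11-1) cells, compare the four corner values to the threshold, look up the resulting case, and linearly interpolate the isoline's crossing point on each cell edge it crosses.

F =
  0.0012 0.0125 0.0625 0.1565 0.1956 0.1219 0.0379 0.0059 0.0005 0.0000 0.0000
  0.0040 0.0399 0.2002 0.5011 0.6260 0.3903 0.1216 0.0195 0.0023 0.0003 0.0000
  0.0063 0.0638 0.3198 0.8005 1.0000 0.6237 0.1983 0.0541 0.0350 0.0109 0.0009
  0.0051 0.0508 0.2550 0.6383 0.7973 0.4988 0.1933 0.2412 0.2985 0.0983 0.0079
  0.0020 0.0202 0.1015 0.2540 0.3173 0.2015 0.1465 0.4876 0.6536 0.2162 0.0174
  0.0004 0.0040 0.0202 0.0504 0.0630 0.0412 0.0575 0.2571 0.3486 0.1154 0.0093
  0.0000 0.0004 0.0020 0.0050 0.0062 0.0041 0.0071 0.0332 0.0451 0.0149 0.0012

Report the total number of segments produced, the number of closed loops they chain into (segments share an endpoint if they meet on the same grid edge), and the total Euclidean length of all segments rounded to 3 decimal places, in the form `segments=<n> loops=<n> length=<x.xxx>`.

cell (0,2): code 0100 → (0.300,3.000)–(1.000,2.199)
cell (0,3): code 1100 → (0.150,4.000)–(0.300,3.000)
cell (0,4): code 1100 → (0.515,5.000)–(0.150,4.000)
cell (0,5): code 1000 → (1.000,5.485)–(0.515,5.000)
cell (1,1): code 0100 → (1.500,2.000)–(2.000,1.766)
cell (1,2): code 1110 → (1.000,2.199)–(1.500,2.000)
cell (1,5): code 1001 → (2.000,5.855)–(1.000,5.485)
cell (2,1): code 0010 → (2.000,1.766)–(2.923,2.000)
cell (2,2): code 0111 → (2.923,2.000)–(3.000,2.013)
cell (2,5): code 1001 → (3.000,5.782)–(2.000,5.855)
cell (2,7): code 0100 → (2.854,8.000)–(3.000,7.328)
cell (2,8): code 1000 → (3.000,8.192)–(2.854,8.000)
cell (3,2): code 0010 → (3.000,2.013)–(3.984,3.000)
cell (3,3): code 0111 → (3.984,3.000)–(4.000,3.095)
cell (3,4): code 1011 → (4.000,4.495)–(3.803,5.000)
cell (3,5): code 0001 → (3.803,5.000)–(3.000,5.782)
cell (3,6): code 0100 → (3.076,7.000)–(4.000,6.333)
cell (3,7): code 1110 → (3.000,7.328)–(3.076,7.000)
cell (3,8): code 1001 → (4.000,8.900)–(3.000,8.192)
cell (4,3): code 0010 → (4.000,3.095)–(4.225,4.000)
cell (4,4): code 0001 → (4.225,4.000)–(4.000,4.495)
cell (4,6): code 0010 → (4.000,6.333)–(4.987,7.000)
cell (4,7): code 0111 → (4.987,7.000)–(5.000,7.032)
cell (4,8): code 1001 → (5.000,8.380)–(4.000,8.900)
cell (5,7): code 0010 → (5.000,7.032)–(5.292,8.000)
cell (5,8): code 0001 → (5.292,8.000)–(5.000,8.380)
total: 26 segments, chained into 2 closed loop(s), length Σ = 20.118160

segments=26 loops=2 length=20.118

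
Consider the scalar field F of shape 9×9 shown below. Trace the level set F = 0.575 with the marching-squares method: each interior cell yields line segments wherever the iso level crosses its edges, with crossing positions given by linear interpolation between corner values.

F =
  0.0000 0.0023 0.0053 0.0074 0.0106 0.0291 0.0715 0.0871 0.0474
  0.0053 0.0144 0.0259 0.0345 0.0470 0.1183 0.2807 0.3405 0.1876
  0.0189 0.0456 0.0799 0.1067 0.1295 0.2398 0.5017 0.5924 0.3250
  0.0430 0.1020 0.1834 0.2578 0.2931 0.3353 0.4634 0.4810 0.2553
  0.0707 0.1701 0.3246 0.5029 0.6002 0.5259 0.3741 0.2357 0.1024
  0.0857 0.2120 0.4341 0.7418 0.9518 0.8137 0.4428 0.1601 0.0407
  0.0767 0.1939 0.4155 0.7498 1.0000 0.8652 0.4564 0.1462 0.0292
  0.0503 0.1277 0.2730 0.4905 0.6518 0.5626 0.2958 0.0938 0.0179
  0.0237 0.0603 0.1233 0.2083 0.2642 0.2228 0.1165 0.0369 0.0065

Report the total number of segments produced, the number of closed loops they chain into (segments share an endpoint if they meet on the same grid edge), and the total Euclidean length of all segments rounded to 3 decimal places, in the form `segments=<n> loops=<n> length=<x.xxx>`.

segments=18 loops=2 length=10.962

cell (1,6): code 0100 → (1.931,7.000)–(2.000,6.808)
cell (1,7): code 1000 → (2.000,7.065)–(1.931,7.000)
cell (2,6): code 0010 → (2.000,6.808)–(2.156,7.000)
cell (2,7): code 0001 → (2.156,7.000)–(2.000,7.065)
cell (3,3): code 0100 → (3.918,4.000)–(4.000,3.741)
cell (3,4): code 1000 → (4.000,4.339)–(3.918,4.000)
cell (4,2): code 0100 → (4.302,3.000)–(5.000,2.458)
cell (4,3): code 1110 → (4.000,3.741)–(4.302,3.000)
cell (4,4): code 1101 → (4.171,5.000)–(4.000,4.339)
cell (4,5): code 1000 → (5.000,5.644)–(4.171,5.000)
cell (5,2): code 0110 → (5.000,2.458)–(6.000,2.477)
cell (5,5): code 1001 → (6.000,5.710)–(5.000,5.644)
cell (6,2): code 0010 → (6.000,2.477)–(6.674,3.000)
cell (6,3): code 0111 → (6.674,3.000)–(7.000,3.524)
cell (6,4): code 1011 → (7.000,4.861)–(6.959,5.000)
cell (6,5): code 0001 → (6.959,5.000)–(6.000,5.710)
cell (7,3): code 0010 → (7.000,3.524)–(7.198,4.000)
cell (7,4): code 0001 → (7.198,4.000)–(7.000,4.861)
total: 18 segments, chained into 2 closed loop(s), length Σ = 10.962147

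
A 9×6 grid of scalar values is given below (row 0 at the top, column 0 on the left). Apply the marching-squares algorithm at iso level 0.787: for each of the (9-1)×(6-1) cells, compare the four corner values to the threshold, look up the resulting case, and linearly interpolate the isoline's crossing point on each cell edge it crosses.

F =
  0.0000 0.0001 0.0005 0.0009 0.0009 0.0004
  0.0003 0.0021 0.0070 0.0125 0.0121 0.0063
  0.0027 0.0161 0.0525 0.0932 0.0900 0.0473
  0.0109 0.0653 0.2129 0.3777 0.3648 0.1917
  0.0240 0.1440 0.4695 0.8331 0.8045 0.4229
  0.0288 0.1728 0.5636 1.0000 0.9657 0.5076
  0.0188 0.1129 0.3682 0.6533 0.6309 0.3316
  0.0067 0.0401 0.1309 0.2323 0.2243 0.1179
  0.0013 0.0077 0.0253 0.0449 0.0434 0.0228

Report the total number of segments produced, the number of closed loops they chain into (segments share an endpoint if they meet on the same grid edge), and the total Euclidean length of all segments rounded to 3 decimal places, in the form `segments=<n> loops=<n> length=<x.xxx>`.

cell (3,2): code 0100 → (3.899,3.000)–(4.000,2.873)
cell (3,3): code 1100 → (3.960,4.000)–(3.899,3.000)
cell (3,4): code 1000 → (4.000,4.046)–(3.960,4.000)
cell (4,2): code 0110 → (4.000,2.873)–(5.000,2.512)
cell (4,4): code 1001 → (5.000,4.390)–(4.000,4.046)
cell (5,2): code 0010 → (5.000,2.512)–(5.614,3.000)
cell (5,3): code 0011 → (5.614,3.000)–(5.534,4.000)
cell (5,4): code 0001 → (5.534,4.000)–(5.000,4.390)
total: 8 segments, chained into 1 closed loop(s), length Σ = 5.794700

segments=8 loops=1 length=5.795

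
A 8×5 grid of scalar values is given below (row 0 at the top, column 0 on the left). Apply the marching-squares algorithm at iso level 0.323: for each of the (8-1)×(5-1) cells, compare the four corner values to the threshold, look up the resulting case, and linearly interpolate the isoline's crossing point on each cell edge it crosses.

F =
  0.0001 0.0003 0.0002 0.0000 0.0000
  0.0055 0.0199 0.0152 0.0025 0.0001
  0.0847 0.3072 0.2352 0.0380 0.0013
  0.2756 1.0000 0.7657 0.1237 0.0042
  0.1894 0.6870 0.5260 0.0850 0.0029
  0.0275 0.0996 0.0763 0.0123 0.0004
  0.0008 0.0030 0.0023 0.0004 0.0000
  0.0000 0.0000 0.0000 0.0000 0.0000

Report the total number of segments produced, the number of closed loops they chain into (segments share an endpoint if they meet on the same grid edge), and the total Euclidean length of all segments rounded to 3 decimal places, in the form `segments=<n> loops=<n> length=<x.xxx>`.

segments=8 loops=1 length=8.109

cell (2,0): code 0100 → (2.023,1.000)–(3.000,0.065)
cell (2,1): code 1100 → (2.166,2.000)–(2.023,1.000)
cell (2,2): code 1000 → (3.000,2.690)–(2.166,2.000)
cell (3,0): code 0110 → (3.000,0.065)–(4.000,0.268)
cell (3,2): code 1001 → (4.000,2.460)–(3.000,2.690)
cell (4,0): code 0010 → (4.000,0.268)–(4.620,1.000)
cell (4,1): code 0011 → (4.620,1.000)–(4.451,2.000)
cell (4,2): code 0001 → (4.451,2.000)–(4.000,2.460)
total: 8 segments, chained into 1 closed loop(s), length Σ = 8.108650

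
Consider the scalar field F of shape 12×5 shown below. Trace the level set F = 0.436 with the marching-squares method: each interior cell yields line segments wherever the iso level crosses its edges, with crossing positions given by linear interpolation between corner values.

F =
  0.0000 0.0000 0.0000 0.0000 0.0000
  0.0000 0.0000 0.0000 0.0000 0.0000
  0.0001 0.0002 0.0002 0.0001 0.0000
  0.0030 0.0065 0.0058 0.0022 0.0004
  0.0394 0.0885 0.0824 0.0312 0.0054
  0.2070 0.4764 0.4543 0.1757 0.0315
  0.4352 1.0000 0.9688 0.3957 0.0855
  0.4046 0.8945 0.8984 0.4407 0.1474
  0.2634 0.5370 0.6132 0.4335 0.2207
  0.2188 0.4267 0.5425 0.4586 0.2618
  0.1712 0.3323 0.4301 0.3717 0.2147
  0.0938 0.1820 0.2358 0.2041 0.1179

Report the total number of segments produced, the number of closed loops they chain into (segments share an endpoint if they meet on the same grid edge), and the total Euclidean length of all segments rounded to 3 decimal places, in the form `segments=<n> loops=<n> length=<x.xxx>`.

cell (4,0): code 0100 → (4.896,1.000)–(5.000,0.850)
cell (4,1): code 1100 → (4.951,2.000)–(4.896,1.000)
cell (4,2): code 1000 → (5.000,2.066)–(4.951,2.000)
cell (5,0): code 0110 → (5.000,0.850)–(6.000,0.001)
cell (5,2): code 1001 → (6.000,2.930)–(5.000,2.066)
cell (6,0): code 0110 → (6.000,0.001)–(7.000,0.064)
cell (6,2): code 1101 → (6.896,3.000)–(6.000,2.930)
cell (6,3): code 1000 → (7.000,3.016)–(6.896,3.000)
cell (7,0): code 0110 → (7.000,0.064)–(8.000,0.631)
cell (7,2): code 1011 → (8.000,2.986)–(7.653,3.000)
cell (7,3): code 0001 → (7.653,3.000)–(7.000,3.016)
cell (8,0): code 0010 → (8.000,0.631)–(8.916,1.000)
cell (8,1): code 0111 → (8.916,1.000)–(9.000,1.080)
cell (8,2): code 1101 → (8.100,3.000)–(8.000,2.986)
cell (8,3): code 1000 → (9.000,3.115)–(8.100,3.000)
cell (9,1): code 0010 → (9.000,1.080)–(9.948,2.000)
cell (9,2): code 0011 → (9.948,2.000)–(9.260,3.000)
cell (9,3): code 0001 → (9.260,3.000)–(9.000,3.115)
total: 18 segments, chained into 1 closed loop(s), length Σ = 12.985357

segments=18 loops=1 length=12.985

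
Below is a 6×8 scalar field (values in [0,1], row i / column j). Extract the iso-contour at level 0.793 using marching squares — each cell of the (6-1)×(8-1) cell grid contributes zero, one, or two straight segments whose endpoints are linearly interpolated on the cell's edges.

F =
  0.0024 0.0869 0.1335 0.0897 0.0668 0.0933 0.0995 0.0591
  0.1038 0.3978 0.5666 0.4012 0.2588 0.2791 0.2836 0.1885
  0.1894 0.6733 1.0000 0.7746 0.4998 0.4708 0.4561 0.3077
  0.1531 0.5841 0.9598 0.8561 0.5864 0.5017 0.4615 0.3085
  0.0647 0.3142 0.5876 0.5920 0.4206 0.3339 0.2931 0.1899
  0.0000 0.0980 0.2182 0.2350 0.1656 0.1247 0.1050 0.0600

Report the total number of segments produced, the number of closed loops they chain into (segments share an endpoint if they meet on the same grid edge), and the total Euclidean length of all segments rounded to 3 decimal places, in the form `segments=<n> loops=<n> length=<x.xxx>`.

cell (1,1): code 0100 → (1.522,2.000)–(2.000,1.366)
cell (1,2): code 1000 → (2.000,2.918)–(1.522,2.000)
cell (2,1): code 0110 → (2.000,1.366)–(3.000,1.556)
cell (2,2): code 1101 → (2.226,3.000)–(2.000,2.918)
cell (2,3): code 1000 → (3.000,3.234)–(2.226,3.000)
cell (3,1): code 0010 → (3.000,1.556)–(3.448,2.000)
cell (3,2): code 0011 → (3.448,2.000)–(3.239,3.000)
cell (3,3): code 0001 → (3.239,3.000)–(3.000,3.234)
total: 8 segments, chained into 1 closed loop(s), length Σ = 5.882191

segments=8 loops=1 length=5.882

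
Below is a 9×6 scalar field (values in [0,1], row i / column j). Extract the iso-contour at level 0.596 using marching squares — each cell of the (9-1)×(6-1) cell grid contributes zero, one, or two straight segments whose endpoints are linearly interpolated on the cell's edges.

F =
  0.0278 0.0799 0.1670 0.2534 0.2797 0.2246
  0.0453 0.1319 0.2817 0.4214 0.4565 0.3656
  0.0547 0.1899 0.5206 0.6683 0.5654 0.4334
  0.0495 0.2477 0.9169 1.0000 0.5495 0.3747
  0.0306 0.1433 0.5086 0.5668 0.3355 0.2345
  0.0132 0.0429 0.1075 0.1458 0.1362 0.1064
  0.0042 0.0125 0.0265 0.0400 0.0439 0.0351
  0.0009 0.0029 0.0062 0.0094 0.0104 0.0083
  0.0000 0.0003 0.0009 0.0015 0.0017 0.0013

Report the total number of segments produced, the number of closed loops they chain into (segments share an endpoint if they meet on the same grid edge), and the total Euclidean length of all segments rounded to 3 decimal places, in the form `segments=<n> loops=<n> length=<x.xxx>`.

segments=8 loops=1 length=7.061

cell (1,2): code 0100 → (1.707,3.000)–(2.000,2.510)
cell (1,3): code 1000 → (2.000,3.703)–(1.707,3.000)
cell (2,1): code 0100 → (2.190,2.000)–(3.000,1.520)
cell (2,2): code 1110 → (2.000,2.510)–(2.190,2.000)
cell (2,3): code 1001 → (3.000,3.897)–(2.000,3.703)
cell (3,1): code 0010 → (3.000,1.520)–(3.786,2.000)
cell (3,2): code 0011 → (3.786,2.000)–(3.933,3.000)
cell (3,3): code 0001 → (3.933,3.000)–(3.000,3.897)
total: 8 segments, chained into 1 closed loop(s), length Σ = 7.061348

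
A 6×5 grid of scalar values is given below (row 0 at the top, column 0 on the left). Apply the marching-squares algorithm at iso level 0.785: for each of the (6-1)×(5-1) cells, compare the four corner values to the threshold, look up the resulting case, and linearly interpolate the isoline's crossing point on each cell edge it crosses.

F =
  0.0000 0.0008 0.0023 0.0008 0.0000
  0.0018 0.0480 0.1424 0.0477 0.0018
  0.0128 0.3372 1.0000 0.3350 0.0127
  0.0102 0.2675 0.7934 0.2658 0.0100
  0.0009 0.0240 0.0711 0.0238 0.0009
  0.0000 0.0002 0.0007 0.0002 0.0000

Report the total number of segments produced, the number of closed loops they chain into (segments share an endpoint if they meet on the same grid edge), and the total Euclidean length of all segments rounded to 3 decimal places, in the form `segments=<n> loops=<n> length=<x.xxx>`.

segments=6 loops=1 length=2.951

cell (1,1): code 0100 → (1.749,2.000)–(2.000,1.676)
cell (1,2): code 1000 → (2.000,2.323)–(1.749,2.000)
cell (2,1): code 0110 → (2.000,1.676)–(3.000,1.984)
cell (2,2): code 1001 → (3.000,2.016)–(2.000,2.323)
cell (3,1): code 0010 → (3.000,1.984)–(3.012,2.000)
cell (3,2): code 0001 → (3.012,2.000)–(3.000,2.016)
total: 6 segments, chained into 1 closed loop(s), length Σ = 2.951216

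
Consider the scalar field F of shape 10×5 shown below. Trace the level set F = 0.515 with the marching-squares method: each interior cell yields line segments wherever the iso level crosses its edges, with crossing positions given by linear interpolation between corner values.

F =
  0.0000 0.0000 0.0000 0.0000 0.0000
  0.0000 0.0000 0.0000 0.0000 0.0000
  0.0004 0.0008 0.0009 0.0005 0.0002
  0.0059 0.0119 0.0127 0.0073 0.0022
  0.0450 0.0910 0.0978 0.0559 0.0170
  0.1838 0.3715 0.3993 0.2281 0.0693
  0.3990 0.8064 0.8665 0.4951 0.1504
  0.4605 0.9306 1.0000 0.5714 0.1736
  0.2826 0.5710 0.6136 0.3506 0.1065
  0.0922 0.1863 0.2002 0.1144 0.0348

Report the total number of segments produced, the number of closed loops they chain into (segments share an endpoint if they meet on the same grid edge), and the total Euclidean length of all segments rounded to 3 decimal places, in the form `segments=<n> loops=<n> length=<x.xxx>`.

segments=12 loops=1 length=9.396

cell (5,0): code 0100 → (5.330,1.000)–(6.000,0.285)
cell (5,1): code 1100 → (5.248,2.000)–(5.330,1.000)
cell (5,2): code 1000 → (6.000,2.946)–(5.248,2.000)
cell (6,0): code 0110 → (6.000,0.285)–(7.000,0.116)
cell (6,2): code 1101 → (6.261,3.000)–(6.000,2.946)
cell (6,3): code 1000 → (7.000,3.142)–(6.261,3.000)
cell (7,0): code 0110 → (7.000,0.116)–(8.000,0.806)
cell (7,2): code 1011 → (8.000,2.375)–(7.255,3.000)
cell (7,3): code 0001 → (7.255,3.000)–(7.000,3.142)
cell (8,0): code 0010 → (8.000,0.806)–(8.146,1.000)
cell (8,1): code 0011 → (8.146,1.000)–(8.239,2.000)
cell (8,2): code 0001 → (8.239,2.000)–(8.000,2.375)
total: 12 segments, chained into 1 closed loop(s), length Σ = 9.396097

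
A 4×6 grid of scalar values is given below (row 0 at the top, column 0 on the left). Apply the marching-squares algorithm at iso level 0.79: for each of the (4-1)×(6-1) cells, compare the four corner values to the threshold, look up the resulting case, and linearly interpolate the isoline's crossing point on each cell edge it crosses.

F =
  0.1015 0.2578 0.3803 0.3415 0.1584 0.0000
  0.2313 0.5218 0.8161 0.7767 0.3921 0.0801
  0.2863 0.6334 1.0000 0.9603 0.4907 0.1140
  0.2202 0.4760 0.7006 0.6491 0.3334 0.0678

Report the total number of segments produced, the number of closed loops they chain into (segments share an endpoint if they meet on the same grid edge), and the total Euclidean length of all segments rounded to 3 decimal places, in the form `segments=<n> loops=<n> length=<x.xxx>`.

cell (0,1): code 0100 → (0.940,2.000)–(1.000,1.911)
cell (0,2): code 1000 → (1.000,2.662)–(0.940,2.000)
cell (1,1): code 0110 → (1.000,1.911)–(2.000,1.427)
cell (1,2): code 1101 → (1.072,3.000)–(1.000,2.662)
cell (1,3): code 1000 → (2.000,3.363)–(1.072,3.000)
cell (2,1): code 0010 → (2.000,1.427)–(2.701,2.000)
cell (2,2): code 0011 → (2.701,2.000)–(2.547,3.000)
cell (2,3): code 0001 → (2.547,3.000)–(2.000,3.363)
total: 8 segments, chained into 1 closed loop(s), length Σ = 5.798268

segments=8 loops=1 length=5.798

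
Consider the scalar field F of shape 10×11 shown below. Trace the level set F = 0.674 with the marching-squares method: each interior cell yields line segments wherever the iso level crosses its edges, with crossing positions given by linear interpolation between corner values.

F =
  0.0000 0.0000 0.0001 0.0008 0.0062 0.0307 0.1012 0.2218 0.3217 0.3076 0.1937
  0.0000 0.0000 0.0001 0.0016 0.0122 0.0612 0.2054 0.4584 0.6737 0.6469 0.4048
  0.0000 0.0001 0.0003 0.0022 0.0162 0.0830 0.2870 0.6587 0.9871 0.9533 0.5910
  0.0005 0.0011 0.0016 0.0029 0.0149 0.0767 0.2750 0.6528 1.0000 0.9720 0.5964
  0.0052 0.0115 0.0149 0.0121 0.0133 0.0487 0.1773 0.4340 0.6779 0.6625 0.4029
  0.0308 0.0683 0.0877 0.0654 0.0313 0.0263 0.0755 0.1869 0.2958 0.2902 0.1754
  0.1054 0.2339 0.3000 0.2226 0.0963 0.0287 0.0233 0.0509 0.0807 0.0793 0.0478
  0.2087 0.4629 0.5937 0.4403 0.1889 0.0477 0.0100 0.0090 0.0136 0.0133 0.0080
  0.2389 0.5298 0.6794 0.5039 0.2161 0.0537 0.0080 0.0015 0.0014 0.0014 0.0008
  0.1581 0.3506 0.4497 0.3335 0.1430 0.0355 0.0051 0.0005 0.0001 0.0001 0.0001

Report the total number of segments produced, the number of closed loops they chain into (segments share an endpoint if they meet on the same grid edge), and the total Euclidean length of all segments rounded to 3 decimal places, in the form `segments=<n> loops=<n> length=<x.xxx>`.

cell (1,7): code 0100 → (1.001,8.000)–(2.000,7.047)
cell (1,8): code 1100 → (1.088,9.000)–(1.001,8.000)
cell (1,9): code 1000 → (2.000,9.771)–(1.088,9.000)
cell (2,7): code 0110 → (2.000,7.047)–(3.000,7.061)
cell (2,9): code 1001 → (3.000,9.793)–(2.000,9.771)
cell (3,7): code 0110 → (3.000,7.061)–(4.000,7.984)
cell (3,8): code 1011 → (4.000,8.253)–(3.963,9.000)
cell (3,9): code 0001 → (3.963,9.000)–(3.000,9.793)
cell (4,7): code 0010 → (4.000,7.984)–(4.010,8.000)
cell (4,8): code 0001 → (4.010,8.000)–(4.000,8.253)
cell (7,1): code 0100 → (7.937,2.000)–(8.000,1.964)
cell (7,2): code 1000 → (8.000,2.031)–(7.937,2.000)
cell (8,1): code 0010 → (8.000,1.964)–(8.024,2.000)
cell (8,2): code 0001 → (8.024,2.000)–(8.000,2.031)
total: 14 segments, chained into 2 closed loop(s), length Σ = 9.432053

segments=14 loops=2 length=9.432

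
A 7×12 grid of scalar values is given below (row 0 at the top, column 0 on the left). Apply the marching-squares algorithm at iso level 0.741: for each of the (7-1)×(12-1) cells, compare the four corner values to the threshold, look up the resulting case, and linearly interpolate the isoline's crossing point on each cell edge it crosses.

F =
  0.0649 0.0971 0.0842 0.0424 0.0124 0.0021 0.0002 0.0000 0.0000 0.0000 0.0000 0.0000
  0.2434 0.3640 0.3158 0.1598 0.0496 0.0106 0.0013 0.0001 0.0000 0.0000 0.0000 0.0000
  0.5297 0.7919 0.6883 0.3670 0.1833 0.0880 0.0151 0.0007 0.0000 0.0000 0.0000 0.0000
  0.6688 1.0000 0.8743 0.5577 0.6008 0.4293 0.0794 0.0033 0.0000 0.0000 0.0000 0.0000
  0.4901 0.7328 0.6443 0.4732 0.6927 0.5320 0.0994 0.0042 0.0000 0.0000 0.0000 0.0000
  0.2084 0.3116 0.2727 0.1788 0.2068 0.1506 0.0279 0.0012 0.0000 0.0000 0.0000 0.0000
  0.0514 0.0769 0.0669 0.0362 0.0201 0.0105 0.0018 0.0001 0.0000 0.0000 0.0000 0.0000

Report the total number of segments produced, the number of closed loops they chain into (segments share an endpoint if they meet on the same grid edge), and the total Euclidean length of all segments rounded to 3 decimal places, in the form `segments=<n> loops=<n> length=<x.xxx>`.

segments=8 loops=1 length=6.342

cell (1,0): code 0100 → (1.881,1.000)–(2.000,0.806)
cell (1,1): code 1000 → (2.000,1.491)–(1.881,1.000)
cell (2,0): code 0110 → (2.000,0.806)–(3.000,0.218)
cell (2,1): code 1101 → (2.283,2.000)–(2.000,1.491)
cell (2,2): code 1000 → (3.000,2.421)–(2.283,2.000)
cell (3,0): code 0010 → (3.000,0.218)–(3.969,1.000)
cell (3,1): code 0011 → (3.969,1.000)–(3.580,2.000)
cell (3,2): code 0001 → (3.580,2.000)–(3.000,2.421)
total: 8 segments, chained into 1 closed loop(s), length Σ = 6.341700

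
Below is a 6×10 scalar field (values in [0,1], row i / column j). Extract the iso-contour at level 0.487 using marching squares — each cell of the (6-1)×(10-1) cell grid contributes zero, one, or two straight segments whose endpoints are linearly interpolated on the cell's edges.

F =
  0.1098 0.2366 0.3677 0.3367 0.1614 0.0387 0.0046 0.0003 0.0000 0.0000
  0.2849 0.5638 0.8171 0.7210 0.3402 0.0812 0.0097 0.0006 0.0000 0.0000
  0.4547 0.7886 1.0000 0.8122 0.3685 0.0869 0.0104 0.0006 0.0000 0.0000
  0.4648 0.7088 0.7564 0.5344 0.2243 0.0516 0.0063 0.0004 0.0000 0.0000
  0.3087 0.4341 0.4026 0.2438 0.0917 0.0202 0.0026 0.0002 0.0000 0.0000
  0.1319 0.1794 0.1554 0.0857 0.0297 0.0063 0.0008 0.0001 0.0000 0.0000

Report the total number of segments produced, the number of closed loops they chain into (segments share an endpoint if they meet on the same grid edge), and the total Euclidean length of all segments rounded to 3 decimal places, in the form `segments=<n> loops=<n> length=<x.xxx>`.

segments=12 loops=1 length=11.302

cell (0,0): code 0100 → (0.765,1.000)–(1.000,0.725)
cell (0,1): code 1100 → (0.265,2.000)–(0.765,1.000)
cell (0,2): code 1100 → (0.391,3.000)–(0.265,2.000)
cell (0,3): code 1000 → (1.000,3.614)–(0.391,3.000)
cell (1,0): code 0110 → (1.000,0.725)–(2.000,0.097)
cell (1,3): code 1001 → (2.000,3.733)–(1.000,3.614)
cell (2,0): code 0110 → (2.000,0.097)–(3.000,0.091)
cell (2,3): code 1001 → (3.000,3.153)–(2.000,3.733)
cell (3,0): code 0010 → (3.000,0.091)–(3.807,1.000)
cell (3,1): code 0011 → (3.807,1.000)–(3.761,2.000)
cell (3,2): code 0011 → (3.761,2.000)–(3.163,3.000)
cell (3,3): code 0001 → (3.163,3.000)–(3.000,3.153)
total: 12 segments, chained into 1 closed loop(s), length Σ = 11.302340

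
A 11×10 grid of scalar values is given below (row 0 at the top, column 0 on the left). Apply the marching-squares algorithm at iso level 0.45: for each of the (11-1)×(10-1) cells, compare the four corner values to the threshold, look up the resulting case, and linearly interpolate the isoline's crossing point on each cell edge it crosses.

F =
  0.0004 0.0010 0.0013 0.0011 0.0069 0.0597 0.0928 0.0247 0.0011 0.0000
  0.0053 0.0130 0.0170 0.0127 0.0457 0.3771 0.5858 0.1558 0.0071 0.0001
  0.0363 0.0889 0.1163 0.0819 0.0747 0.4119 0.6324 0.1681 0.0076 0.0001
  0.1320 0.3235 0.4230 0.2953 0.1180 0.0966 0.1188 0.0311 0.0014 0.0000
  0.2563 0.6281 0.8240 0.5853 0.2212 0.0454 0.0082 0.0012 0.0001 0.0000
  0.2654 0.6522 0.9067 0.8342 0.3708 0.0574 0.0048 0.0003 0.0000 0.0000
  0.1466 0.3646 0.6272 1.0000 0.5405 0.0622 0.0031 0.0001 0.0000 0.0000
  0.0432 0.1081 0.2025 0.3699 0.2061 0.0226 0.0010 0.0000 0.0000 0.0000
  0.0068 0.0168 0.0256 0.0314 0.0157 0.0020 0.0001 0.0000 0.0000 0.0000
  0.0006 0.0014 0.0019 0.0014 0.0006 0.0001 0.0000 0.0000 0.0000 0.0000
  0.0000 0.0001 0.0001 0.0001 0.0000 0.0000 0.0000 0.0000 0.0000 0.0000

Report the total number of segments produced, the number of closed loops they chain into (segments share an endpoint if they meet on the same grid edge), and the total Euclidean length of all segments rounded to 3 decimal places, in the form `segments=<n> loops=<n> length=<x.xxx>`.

segments=20 loops=2 length=15.958

cell (0,5): code 0100 → (0.725,6.000)–(1.000,5.349)
cell (0,6): code 1000 → (1.000,6.316)–(0.725,6.000)
cell (1,5): code 0110 → (1.000,5.349)–(2.000,5.173)
cell (1,6): code 1001 → (2.000,6.393)–(1.000,6.316)
cell (2,5): code 0010 → (2.000,5.173)–(2.355,6.000)
cell (2,6): code 0001 → (2.355,6.000)–(2.000,6.393)
cell (3,0): code 0100 → (3.415,1.000)–(4.000,0.521)
cell (3,1): code 1100 → (3.067,2.000)–(3.415,1.000)
cell (3,2): code 1100 → (3.533,3.000)–(3.067,2.000)
cell (3,3): code 1000 → (4.000,3.372)–(3.533,3.000)
cell (4,0): code 0110 → (4.000,0.521)–(5.000,0.477)
cell (4,3): code 1001 → (5.000,3.829)–(4.000,3.372)
cell (5,0): code 0010 → (5.000,0.477)–(5.703,1.000)
cell (5,1): code 0111 → (5.703,1.000)–(6.000,1.325)
cell (5,3): code 1101 → (5.467,4.000)–(5.000,3.829)
cell (5,4): code 1000 → (6.000,4.189)–(5.467,4.000)
cell (6,1): code 0010 → (6.000,1.325)–(6.417,2.000)
cell (6,2): code 0011 → (6.417,2.000)–(6.873,3.000)
cell (6,3): code 0011 → (6.873,3.000)–(6.271,4.000)
cell (6,4): code 0001 → (6.271,4.000)–(6.000,4.189)
total: 20 segments, chained into 2 closed loop(s), length Σ = 15.958163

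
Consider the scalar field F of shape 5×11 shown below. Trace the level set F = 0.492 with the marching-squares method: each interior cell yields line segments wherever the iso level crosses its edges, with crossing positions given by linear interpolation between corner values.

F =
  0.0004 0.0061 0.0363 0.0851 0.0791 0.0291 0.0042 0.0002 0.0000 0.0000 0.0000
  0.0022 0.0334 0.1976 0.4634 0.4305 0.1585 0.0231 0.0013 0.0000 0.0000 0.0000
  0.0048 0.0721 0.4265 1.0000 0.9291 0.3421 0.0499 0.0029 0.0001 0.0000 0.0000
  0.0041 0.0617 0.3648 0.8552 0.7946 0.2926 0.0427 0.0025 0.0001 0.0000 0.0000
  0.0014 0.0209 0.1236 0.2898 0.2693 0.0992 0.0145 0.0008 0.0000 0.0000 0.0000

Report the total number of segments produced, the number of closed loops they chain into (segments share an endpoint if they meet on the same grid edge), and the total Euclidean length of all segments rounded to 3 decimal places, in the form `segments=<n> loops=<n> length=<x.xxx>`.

segments=8 loops=1 length=8.286

cell (1,2): code 0100 → (1.053,3.000)–(2.000,2.114)
cell (1,3): code 1100 → (1.123,4.000)–(1.053,3.000)
cell (1,4): code 1000 → (2.000,4.745)–(1.123,4.000)
cell (2,2): code 0110 → (2.000,2.114)–(3.000,2.259)
cell (2,4): code 1001 → (3.000,4.603)–(2.000,4.745)
cell (3,2): code 0010 → (3.000,2.259)–(3.642,3.000)
cell (3,3): code 0011 → (3.642,3.000)–(3.576,4.000)
cell (3,4): code 0001 → (3.576,4.000)–(3.000,4.603)
total: 8 segments, chained into 1 closed loop(s), length Σ = 8.286011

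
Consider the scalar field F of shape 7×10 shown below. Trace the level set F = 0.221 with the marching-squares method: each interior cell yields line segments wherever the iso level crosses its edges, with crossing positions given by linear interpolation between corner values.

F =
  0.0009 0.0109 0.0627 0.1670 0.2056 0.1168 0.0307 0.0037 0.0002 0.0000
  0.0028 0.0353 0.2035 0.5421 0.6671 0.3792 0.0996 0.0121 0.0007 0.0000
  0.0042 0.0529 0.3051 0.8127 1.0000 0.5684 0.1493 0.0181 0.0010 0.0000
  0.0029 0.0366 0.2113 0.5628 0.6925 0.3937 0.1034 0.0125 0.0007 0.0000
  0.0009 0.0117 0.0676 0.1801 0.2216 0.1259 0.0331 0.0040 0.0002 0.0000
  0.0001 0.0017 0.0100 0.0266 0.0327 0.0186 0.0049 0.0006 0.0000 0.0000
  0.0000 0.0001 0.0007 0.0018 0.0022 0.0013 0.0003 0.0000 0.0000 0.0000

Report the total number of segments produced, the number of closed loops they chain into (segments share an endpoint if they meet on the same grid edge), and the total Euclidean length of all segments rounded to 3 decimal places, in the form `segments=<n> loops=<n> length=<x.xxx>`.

segments=16 loops=1 length=12.638

cell (0,2): code 0100 → (0.144,3.000)–(1.000,2.052)
cell (0,3): code 1100 → (0.033,4.000)–(0.144,3.000)
cell (0,4): code 1100 → (0.397,5.000)–(0.033,4.000)
cell (0,5): code 1000 → (1.000,5.566)–(0.397,5.000)
cell (1,1): code 0100 → (1.172,2.000)–(2.000,1.667)
cell (1,2): code 1110 → (1.000,2.052)–(1.172,2.000)
cell (1,5): code 1001 → (2.000,5.829)–(1.000,5.566)
cell (2,1): code 0010 → (2.000,1.667)–(2.897,2.000)
cell (2,2): code 0111 → (2.897,2.000)–(3.000,2.028)
cell (2,5): code 1001 → (3.000,5.595)–(2.000,5.829)
cell (3,2): code 0010 → (3.000,2.028)–(3.893,3.000)
cell (3,3): code 0111 → (3.893,3.000)–(4.000,3.986)
cell (3,4): code 1011 → (4.000,4.006)–(3.645,5.000)
cell (3,5): code 0001 → (3.645,5.000)–(3.000,5.595)
cell (4,3): code 0010 → (4.000,3.986)–(4.003,4.000)
cell (4,4): code 0001 → (4.003,4.000)–(4.000,4.006)
total: 16 segments, chained into 1 closed loop(s), length Σ = 12.637575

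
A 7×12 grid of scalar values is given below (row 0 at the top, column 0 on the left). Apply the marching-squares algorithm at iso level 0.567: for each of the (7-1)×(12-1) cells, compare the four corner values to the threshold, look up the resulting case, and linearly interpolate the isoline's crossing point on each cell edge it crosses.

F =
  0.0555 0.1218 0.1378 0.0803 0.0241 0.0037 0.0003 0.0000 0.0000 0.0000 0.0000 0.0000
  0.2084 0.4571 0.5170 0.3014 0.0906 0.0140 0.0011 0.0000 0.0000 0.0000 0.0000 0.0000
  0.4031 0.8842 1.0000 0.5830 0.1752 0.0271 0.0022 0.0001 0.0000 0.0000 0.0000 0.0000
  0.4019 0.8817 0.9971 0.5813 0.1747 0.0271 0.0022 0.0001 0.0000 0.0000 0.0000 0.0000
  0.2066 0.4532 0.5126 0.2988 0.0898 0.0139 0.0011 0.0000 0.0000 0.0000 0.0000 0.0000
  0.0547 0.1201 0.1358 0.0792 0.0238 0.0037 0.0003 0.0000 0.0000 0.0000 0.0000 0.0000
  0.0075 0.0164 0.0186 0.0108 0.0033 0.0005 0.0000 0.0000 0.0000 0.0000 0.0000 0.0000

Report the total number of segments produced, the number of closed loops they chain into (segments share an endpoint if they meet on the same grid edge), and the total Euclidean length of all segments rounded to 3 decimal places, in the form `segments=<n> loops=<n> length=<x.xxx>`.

cell (1,0): code 0100 → (1.257,1.000)–(2.000,0.341)
cell (1,1): code 1100 → (1.104,2.000)–(1.257,1.000)
cell (1,2): code 1100 → (1.943,3.000)–(1.104,2.000)
cell (1,3): code 1000 → (2.000,3.039)–(1.943,3.000)
cell (2,0): code 0110 → (2.000,0.341)–(3.000,0.344)
cell (2,3): code 1001 → (3.000,3.035)–(2.000,3.039)
cell (3,0): code 0010 → (3.000,0.344)–(3.734,1.000)
cell (3,1): code 0011 → (3.734,1.000)–(3.888,2.000)
cell (3,2): code 0011 → (3.888,2.000)–(3.051,3.000)
cell (3,3): code 0001 → (3.051,3.000)–(3.000,3.035)
total: 10 segments, chained into 1 closed loop(s), length Σ = 8.741822

segments=10 loops=1 length=8.742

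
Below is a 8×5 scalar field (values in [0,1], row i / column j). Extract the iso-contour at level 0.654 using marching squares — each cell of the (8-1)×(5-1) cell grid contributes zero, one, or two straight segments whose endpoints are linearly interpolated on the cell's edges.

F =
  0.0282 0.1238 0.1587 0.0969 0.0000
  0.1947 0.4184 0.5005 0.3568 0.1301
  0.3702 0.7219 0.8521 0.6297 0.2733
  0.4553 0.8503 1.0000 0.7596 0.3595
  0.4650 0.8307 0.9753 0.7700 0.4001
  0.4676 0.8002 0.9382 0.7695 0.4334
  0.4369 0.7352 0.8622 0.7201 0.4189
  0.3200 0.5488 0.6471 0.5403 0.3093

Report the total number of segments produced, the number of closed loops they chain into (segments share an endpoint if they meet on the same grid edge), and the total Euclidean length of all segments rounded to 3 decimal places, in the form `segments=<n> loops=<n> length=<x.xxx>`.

segments=16 loops=1 length=13.787

cell (1,0): code 0100 → (1.776,1.000)–(2.000,0.807)
cell (1,1): code 1100 → (1.437,2.000)–(1.776,1.000)
cell (1,2): code 1000 → (2.000,2.891)–(1.437,2.000)
cell (2,0): code 0110 → (2.000,0.807)–(3.000,0.503)
cell (2,2): code 1101 → (2.187,3.000)–(2.000,2.891)
cell (2,3): code 1000 → (3.000,3.264)–(2.187,3.000)
cell (3,0): code 0110 → (3.000,0.503)–(4.000,0.517)
cell (3,3): code 1001 → (4.000,3.314)–(3.000,3.264)
cell (4,0): code 0110 → (4.000,0.517)–(5.000,0.560)
cell (4,3): code 1001 → (5.000,3.344)–(4.000,3.314)
cell (5,0): code 0110 → (5.000,0.560)–(6.000,0.728)
cell (5,3): code 1001 → (6.000,3.219)–(5.000,3.344)
cell (6,0): code 0010 → (6.000,0.728)–(6.436,1.000)
cell (6,1): code 0011 → (6.436,1.000)–(6.968,2.000)
cell (6,2): code 0011 → (6.968,2.000)–(6.368,3.000)
cell (6,3): code 0001 → (6.368,3.000)–(6.000,3.219)
total: 16 segments, chained into 1 closed loop(s), length Σ = 13.787443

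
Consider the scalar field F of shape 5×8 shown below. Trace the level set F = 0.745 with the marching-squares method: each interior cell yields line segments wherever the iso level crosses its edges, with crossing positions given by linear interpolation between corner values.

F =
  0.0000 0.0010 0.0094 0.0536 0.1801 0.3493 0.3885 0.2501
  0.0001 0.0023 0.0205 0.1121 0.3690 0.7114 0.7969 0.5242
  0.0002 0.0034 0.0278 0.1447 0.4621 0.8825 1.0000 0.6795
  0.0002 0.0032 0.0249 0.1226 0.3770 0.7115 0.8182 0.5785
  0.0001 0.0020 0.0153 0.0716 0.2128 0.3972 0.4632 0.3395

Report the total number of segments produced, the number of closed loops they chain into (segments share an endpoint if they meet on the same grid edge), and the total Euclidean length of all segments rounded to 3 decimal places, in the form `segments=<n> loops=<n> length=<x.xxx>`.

segments=10 loops=1 length=6.762

cell (0,5): code 0100 → (0.873,6.000)–(1.000,5.393)
cell (0,6): code 1000 → (1.000,6.190)–(0.873,6.000)
cell (1,4): code 0100 → (1.196,5.000)–(2.000,4.673)
cell (1,5): code 1110 → (1.000,5.393)–(1.196,5.000)
cell (1,6): code 1001 → (2.000,6.796)–(1.000,6.190)
cell (2,4): code 0010 → (2.000,4.673)–(2.804,5.000)
cell (2,5): code 0111 → (2.804,5.000)–(3.000,5.314)
cell (2,6): code 1001 → (3.000,6.305)–(2.000,6.796)
cell (3,5): code 0010 → (3.000,5.314)–(3.206,6.000)
cell (3,6): code 0001 → (3.206,6.000)–(3.000,6.305)
total: 10 segments, chained into 1 closed loop(s), length Σ = 6.761583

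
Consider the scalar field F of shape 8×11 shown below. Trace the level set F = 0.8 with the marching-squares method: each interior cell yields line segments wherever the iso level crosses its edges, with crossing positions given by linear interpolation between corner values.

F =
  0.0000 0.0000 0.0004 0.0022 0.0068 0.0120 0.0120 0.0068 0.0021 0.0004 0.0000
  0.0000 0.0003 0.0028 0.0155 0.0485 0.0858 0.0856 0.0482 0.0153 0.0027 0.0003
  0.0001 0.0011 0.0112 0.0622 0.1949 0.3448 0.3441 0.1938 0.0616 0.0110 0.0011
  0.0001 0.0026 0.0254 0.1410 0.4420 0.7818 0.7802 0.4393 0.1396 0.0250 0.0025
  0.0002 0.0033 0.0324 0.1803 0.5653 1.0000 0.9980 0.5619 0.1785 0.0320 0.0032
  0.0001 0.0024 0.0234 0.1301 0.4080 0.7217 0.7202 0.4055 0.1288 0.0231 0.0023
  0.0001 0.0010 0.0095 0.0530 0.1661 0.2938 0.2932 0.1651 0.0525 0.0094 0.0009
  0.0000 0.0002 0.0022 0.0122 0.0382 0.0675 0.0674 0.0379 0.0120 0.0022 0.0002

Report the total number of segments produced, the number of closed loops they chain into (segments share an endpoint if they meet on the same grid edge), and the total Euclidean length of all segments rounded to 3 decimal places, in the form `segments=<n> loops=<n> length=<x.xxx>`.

cell (3,4): code 0100 → (3.083,5.000)–(4.000,4.540)
cell (3,5): code 1100 → (3.091,6.000)–(3.083,5.000)
cell (3,6): code 1000 → (4.000,6.454)–(3.091,6.000)
cell (4,4): code 0010 → (4.000,4.540)–(4.719,5.000)
cell (4,5): code 0011 → (4.719,5.000)–(4.713,6.000)
cell (4,6): code 0001 → (4.713,6.000)–(4.000,6.454)
total: 6 segments, chained into 1 closed loop(s), length Σ = 5.740167

segments=6 loops=1 length=5.740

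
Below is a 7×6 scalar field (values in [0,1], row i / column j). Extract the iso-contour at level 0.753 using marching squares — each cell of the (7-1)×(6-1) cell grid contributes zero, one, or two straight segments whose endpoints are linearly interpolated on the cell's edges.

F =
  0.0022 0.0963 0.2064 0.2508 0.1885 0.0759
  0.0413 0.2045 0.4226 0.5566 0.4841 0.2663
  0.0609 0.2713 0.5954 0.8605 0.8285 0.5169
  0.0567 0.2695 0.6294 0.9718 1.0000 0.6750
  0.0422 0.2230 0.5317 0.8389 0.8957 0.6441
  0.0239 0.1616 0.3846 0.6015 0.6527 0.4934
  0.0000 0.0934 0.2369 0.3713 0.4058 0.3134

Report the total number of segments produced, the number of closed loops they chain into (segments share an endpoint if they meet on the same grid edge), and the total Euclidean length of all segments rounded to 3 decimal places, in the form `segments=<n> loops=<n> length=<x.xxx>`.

cell (1,2): code 0100 → (1.646,3.000)–(2.000,2.594)
cell (1,3): code 1100 → (1.781,4.000)–(1.646,3.000)
cell (1,4): code 1000 → (2.000,4.242)–(1.781,4.000)
cell (2,2): code 0110 → (2.000,2.594)–(3.000,2.361)
cell (2,4): code 1001 → (3.000,4.760)–(2.000,4.242)
cell (3,2): code 0110 → (3.000,2.361)–(4.000,2.720)
cell (3,4): code 1001 → (4.000,4.567)–(3.000,4.760)
cell (4,2): code 0010 → (4.000,2.720)–(4.362,3.000)
cell (4,3): code 0011 → (4.362,3.000)–(4.587,4.000)
cell (4,4): code 0001 → (4.587,4.000)–(4.000,4.567)
total: 10 segments, chained into 1 closed loop(s), length Σ = 8.406674

segments=10 loops=1 length=8.407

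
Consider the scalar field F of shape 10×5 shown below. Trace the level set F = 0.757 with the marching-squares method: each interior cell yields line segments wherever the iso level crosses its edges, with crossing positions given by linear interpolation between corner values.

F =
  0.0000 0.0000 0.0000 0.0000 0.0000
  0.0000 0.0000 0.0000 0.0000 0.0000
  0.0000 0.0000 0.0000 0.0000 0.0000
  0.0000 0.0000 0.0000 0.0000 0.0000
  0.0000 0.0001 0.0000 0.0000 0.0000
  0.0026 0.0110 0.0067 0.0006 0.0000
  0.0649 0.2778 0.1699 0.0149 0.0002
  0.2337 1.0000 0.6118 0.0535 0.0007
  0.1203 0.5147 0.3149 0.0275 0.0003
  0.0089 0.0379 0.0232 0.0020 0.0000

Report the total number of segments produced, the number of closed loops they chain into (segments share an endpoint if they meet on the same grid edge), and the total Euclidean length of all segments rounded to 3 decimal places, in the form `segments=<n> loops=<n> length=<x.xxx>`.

cell (6,0): code 0100 → (6.664,1.000)–(7.000,0.683)
cell (6,1): code 1000 → (7.000,1.626)–(6.664,1.000)
cell (7,0): code 0010 → (7.000,0.683)–(7.501,1.000)
cell (7,1): code 0001 → (7.501,1.000)–(7.000,1.626)
total: 4 segments, chained into 1 closed loop(s), length Σ = 2.567304

segments=4 loops=1 length=2.567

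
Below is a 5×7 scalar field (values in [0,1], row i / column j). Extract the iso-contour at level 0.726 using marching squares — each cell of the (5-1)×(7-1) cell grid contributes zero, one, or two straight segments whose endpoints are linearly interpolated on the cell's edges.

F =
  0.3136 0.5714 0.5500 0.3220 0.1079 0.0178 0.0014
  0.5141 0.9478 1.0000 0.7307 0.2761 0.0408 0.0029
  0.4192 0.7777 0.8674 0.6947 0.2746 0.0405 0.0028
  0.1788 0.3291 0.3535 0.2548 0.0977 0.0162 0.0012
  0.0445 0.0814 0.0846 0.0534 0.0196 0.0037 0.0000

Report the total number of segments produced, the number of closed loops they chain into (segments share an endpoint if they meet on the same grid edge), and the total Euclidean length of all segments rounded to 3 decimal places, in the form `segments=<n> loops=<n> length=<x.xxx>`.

cell (0,0): code 0100 → (0.411,1.000)–(1.000,0.489)
cell (0,1): code 1100 → (0.391,2.000)–(0.411,1.000)
cell (0,2): code 1100 → (0.989,3.000)–(0.391,2.000)
cell (0,3): code 1000 → (1.000,3.010)–(0.989,3.000)
cell (1,0): code 0110 → (1.000,0.489)–(2.000,0.856)
cell (1,2): code 1011 → (2.000,2.819)–(1.131,3.000)
cell (1,3): code 0001 → (1.131,3.000)–(1.000,3.010)
cell (2,0): code 0010 → (2.000,0.856)–(2.115,1.000)
cell (2,1): code 0011 → (2.115,1.000)–(2.275,2.000)
cell (2,2): code 0001 → (2.275,2.000)–(2.000,2.819)
total: 10 segments, chained into 1 closed loop(s), length Σ = 7.106200

segments=10 loops=1 length=7.106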